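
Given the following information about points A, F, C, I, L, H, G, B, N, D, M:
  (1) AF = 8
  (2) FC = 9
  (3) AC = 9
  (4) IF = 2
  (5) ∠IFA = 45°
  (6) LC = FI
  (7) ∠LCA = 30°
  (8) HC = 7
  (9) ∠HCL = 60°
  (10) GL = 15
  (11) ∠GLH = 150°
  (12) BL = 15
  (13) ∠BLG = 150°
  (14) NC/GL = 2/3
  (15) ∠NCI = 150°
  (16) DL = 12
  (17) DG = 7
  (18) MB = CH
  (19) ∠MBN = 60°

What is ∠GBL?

Step 1: By the law of cosines on triangle BLG: BG² = 15² + 15² − 2·15·15·cos(150°) = 839.71, so BG ≈ 28.98.
Step 2: By the inverse law of cosines on triangle GBL: cos(∠GBL) = (28.98² + 15² − 15²) / (2·28.98·15) = 839.71/869.33 = 0.9659, so ∠GBL = 15°.

Therefore, the measure of angle ∠GBL = 15°.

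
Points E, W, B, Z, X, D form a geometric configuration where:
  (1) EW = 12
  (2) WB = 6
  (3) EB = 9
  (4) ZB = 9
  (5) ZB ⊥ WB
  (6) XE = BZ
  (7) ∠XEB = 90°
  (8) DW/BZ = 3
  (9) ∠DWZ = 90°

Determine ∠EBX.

From the given relations: XE = BZ = 9.
Step 1: By the law of cosines on triangle BEX: BX² = 9² + 9² − 2·9·9·cos(90°) = 162, so BX = 9·√2.
Step 2: By the inverse law of cosines on triangle EBX: cos(∠EBX) = (9² + (9·√2)² − 9²) / (2·9·9·√2) = 162/229.1 = 0.7071, so ∠EBX = 45°.

Therefore, the measure of angle ∠EBX = 45°.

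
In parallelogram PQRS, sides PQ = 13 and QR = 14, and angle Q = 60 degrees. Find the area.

Area = a * b * sin(theta)
Area = 13 * 14 * sin(60 degrees)
Area = 182 * sqrt(3)/2
Area = 91*sqrt(3)

91*sqrt(3)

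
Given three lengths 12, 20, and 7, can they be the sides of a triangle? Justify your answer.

The longest side is 20. The other two sides sum to 7 + 12 = 19.
Since 19 ≤ 20, the two shorter sides cannot reach around to close the triangle.

No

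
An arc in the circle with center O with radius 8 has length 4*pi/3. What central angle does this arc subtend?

θ = 360 × 4*pi/3 / (2π × 8) = 30° (rearranging arc length formula).

30°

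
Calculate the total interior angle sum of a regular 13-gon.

The sum of interior angles of an n-sided polygon is (n - 2) * 180.
For n = 13: (13 - 2) * 180 = 11 * 180 = 1980 degrees.

1980 degrees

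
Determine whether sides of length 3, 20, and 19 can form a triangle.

Check all three triangle inequalities:
3 + 20 = 23 > 19 ✓
3 + 19 = 22 > 20 ✓
20 + 19 = 39 > 3 ✓
All conditions hold, so these sides form a valid triangle.

Yes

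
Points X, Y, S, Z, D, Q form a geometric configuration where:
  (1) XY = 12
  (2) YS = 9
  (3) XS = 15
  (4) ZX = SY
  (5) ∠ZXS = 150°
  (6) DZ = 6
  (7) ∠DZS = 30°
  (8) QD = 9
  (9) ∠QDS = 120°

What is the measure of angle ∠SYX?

Step 1: By the inverse law of cosines on triangle SYX: cos(∠SYX) = (9² + 12² − 15²) / (2·9·12) = 0/216 = 0, so ∠SYX = 90°.

Therefore, the measure of angle ∠SYX = 90°.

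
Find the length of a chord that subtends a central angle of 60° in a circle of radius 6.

Chord length = 2r sin(θ/2)
= 2 × 6 × sin(60°/2)
= 2 × 6 × sin(30°)
= 6

6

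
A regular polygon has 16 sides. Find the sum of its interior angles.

The sum of interior angles of an n-sided polygon is (n - 2) * 180.
For n = 16: (16 - 2) * 180 = 14 * 180 = 2520 degrees.

2520 degrees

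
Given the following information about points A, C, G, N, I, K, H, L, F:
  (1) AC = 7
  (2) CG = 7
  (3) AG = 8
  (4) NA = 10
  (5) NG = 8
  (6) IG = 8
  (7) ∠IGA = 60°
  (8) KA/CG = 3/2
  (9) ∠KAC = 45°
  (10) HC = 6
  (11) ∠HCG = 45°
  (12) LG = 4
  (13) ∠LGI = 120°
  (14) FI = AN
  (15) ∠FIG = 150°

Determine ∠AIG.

Step 1: By the law of cosines on triangle IGA: IA² = 8² + 8² − 2·8·8·cos(60°) = 64, so IA = 8.
Step 2: By the inverse law of cosines on triangle AIG: cos(∠AIG) = (8² + 8² − 8²) / (2·8·8) = 64/128 = 0.5, so ∠AIG = 60°.

Therefore, the measure of angle ∠AIG = 60°.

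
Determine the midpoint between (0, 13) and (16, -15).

M = ((x₁ + x₂)/2, (y₁ + y₂)/2)
= ((0 + 16)/2, (13 + -15)/2)
= (16/2, -2/2) = (8, -1)

(8, -1)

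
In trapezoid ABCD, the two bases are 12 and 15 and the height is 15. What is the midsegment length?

The midsegment of a trapezoid = (base1 + base2) / 2
midsegment = (12 + 15) / 2
midsegment = 27 / 2
midsegment = 27/2

27/2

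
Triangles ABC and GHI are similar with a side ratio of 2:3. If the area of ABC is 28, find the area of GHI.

The ratio of areas of similar triangles = (side ratio)^2.
Side ratio = 2:3, so area ratio = 4:9.
Area of GHI / Area of ABC = 9/4
Area of GHI = 28 * 9/4 = 63

63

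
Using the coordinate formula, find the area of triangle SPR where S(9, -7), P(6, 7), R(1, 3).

Using the Shoelace formula for a triangle:
Area = (1/2)|x0(y1 - y2) + x1(y2 - y0) + x2(y0 - y1)|
Area = (1/2)|9(7 - 3) + 6(3 - -7) + 1(-7 - 7)|
Area = (1/2)|36 + 60 + -14|
Area = (1/2)|82|
Area = (1/2)(82)
Area = 41

41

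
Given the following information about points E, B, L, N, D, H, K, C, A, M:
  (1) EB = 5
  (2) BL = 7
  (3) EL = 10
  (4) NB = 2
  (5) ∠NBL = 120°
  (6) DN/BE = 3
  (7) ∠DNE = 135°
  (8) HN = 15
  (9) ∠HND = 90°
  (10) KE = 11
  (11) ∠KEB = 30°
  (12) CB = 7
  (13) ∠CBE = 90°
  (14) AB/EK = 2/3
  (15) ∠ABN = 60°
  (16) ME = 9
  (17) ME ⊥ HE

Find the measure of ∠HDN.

From the given relations: DN = 3·BE = 3·5 = 15.
Step 1: By the law of cosines on triangle DNH: DH² = 15² + 15² − 2·15·15·cos(90°) = 450, so DH = 15·√2.
Step 2: By the inverse law of cosines on triangle HDN: cos(∠HDN) = ((15·√2)² + 15² − 15²) / (2·15·√2·15) = 450/636.4 = 0.7071, so ∠HDN = 45°.

Therefore, the measure of angle ∠HDN = 45°.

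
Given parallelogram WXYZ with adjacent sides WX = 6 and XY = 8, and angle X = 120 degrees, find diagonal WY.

The diagonal of a parallelogram can be found by treating two adjacent sides and the diagonal as a triangle.
Applying the law of cosines with sides 6, 8 and included angle 120°:
d^2 = 36 + 64 - 96*cos(120°) = 148
d = 2*sqrt(37)

2*sqrt(37)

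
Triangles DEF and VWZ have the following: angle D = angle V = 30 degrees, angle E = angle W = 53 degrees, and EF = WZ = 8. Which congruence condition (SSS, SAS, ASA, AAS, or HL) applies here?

The given information provides:
angle D = angle V = 30 degrees, angle E = angle W = 53 degrees, and EF = WZ = 8
This matches the AAS congruence theorem.
Two pairs of corresponding angles and a non-included side are equal (Angle-Angle-Side).

AAS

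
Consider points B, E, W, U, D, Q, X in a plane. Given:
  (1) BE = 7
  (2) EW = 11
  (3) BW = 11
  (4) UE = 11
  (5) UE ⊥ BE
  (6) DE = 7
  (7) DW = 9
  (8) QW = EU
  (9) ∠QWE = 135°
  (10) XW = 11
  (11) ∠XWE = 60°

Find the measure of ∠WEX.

Step 1: By the law of cosines on triangle EWX: EX² = 11² + 11² − 2·11·11·cos(60°) = 121, so EX = 11.
Step 2: By the inverse law of cosines on triangle WEX: cos(∠WEX) = (11² + 11² − 11²) / (2·11·11) = 121/242 = 0.5, so ∠WEX = 60°.

Therefore, the measure of angle ∠WEX = 60°.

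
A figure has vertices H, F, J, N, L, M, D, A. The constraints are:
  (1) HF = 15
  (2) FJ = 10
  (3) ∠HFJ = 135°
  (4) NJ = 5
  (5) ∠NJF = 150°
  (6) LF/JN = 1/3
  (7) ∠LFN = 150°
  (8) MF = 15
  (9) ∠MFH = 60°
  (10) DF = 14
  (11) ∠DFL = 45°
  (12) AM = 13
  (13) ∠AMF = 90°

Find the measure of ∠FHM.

Step 1: By the law of cosines on triangle HFM: HM² = 15² + 15² − 2·15·15·cos(60°) = 225, so HM = 15.
Step 2: By the inverse law of cosines on triangle FHM: cos(∠FHM) = (15² + 15² − 15²) / (2·15·15) = 225/450 = 0.5, so ∠FHM = 60°.

Therefore, the measure of angle ∠FHM = 60°.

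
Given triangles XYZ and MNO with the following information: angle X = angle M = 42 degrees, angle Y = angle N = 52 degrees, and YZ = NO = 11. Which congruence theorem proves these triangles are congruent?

The given information provides:
angle X = angle M = 42 degrees, angle Y = angle N = 52 degrees, and YZ = NO = 11
This matches the AAS congruence theorem.
Two pairs of corresponding angles and a non-included side are equal (Angle-Angle-Side).

AAS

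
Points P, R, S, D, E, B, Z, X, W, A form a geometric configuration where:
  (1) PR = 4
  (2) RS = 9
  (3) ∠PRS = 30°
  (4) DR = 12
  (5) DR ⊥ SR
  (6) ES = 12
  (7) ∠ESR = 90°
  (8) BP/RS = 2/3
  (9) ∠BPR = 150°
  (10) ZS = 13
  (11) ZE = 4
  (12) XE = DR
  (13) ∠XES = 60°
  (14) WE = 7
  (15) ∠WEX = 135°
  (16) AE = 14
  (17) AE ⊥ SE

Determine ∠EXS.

From the given relations: XE = DR = 12.
Step 1: By the law of cosines on triangle XES: XS² = 12² + 12² − 2·12·12·cos(60°) = 144, so XS = 12.
Step 2: By the inverse law of cosines on triangle EXS: cos(∠EXS) = (12² + 12² − 12²) / (2·12·12) = 144/288 = 0.5, so ∠EXS = 60°.

Therefore, the measure of angle ∠EXS = 60°.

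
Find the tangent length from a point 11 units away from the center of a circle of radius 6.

The tangent, radius, and line from the external point to the center form a right triangle.
The right angle is where the tangent meets the radius.
By the Pythagorean theorem: tangent² + 6² = 11²
tangent² = 121 - 36 = 85
tangent = sqrt(85)

sqrt(85)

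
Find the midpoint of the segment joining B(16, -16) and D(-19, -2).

M = ((x₁ + x₂)/2, (y₁ + y₂)/2)
= ((16 + -19)/2, (-16 + -2)/2)
= (-3/2, -18/2) = (-3/2, -9)

(-3/2, -9)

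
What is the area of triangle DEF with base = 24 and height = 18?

A triangle's area is half the area of a rectangle with the same base and height.
Area = (1/2) * 24 * 18 = 216.

216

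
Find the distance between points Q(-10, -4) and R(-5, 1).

d = sqrt((5)^2 + (5)^2) = sqrt(50) = 5*sqrt(2)

5*sqrt(2)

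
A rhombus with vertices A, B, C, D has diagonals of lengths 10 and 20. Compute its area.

Area = (10 * 20) / 2 = 200 / 2 = 100

100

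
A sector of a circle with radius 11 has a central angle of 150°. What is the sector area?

Sector area = π(11²)(5/12) = 605*pi/12

605*pi/12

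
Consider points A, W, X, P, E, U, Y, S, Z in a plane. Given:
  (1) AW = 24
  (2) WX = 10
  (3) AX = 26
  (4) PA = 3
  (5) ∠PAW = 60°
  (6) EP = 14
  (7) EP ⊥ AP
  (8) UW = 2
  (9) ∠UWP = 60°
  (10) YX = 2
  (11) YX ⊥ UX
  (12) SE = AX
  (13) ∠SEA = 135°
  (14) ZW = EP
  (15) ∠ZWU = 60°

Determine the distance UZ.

From the given relations: ZW = EP = 14.
Step 1: By the law of cosines on triangle UWZ: UZ² = 2² + 14² − 2·2·14·cos(60°) = 172, so UZ = 2·√43.

Therefore, the length of UZ = 2·√43.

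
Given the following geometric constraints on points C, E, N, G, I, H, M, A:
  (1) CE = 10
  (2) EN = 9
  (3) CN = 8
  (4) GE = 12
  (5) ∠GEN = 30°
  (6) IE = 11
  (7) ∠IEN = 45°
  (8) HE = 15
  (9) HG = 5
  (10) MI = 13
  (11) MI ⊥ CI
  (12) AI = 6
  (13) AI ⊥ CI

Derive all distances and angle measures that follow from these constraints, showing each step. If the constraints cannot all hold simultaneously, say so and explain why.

The constraints are consistent.

Step 1: From NE = 9, EG = 12, and ∠NEG = 30°, by the law of cosines:
  NG² = NE² + EG² - 2·NE·EG·cos(30°) = 81 + 144 - 187.1 = 37.94
  NG ≈ 6.16

Step 2: From NE = 9, EI = 11, and ∠NEI = 45°, by the law of cosines:
  NI² = NE² + EI² - 2·NE·EI·cos(45°) = 81 + 121 - 140 = 61.99
  NI ≈ 7.87

Step 3: From CE = 10, CN = 8, EN = 9, by the inverse law of cosines:
  cos(∠ECN) = (CE² + CN² - EN²) / (2·CE·CN)
  ∠ECN = 58.75°

Step 4: From EC = 10, EN = 9, CN = 8, by the inverse law of cosines:
  cos(∠CEN) = (EC² + EN² - CN²) / (2·EC·EN)
  ∠CEN = 49.46°

Step 5: From EG = 12, EH = 15, GH = 5, by the inverse law of cosines:
  cos(∠GEH) = (EG² + EH² - GH²) / (2·EG·EH)
  ∠GEH = 17.15°

Step 6: From NC = 8, NE = 9, CE = 10, by the inverse law of cosines:
  cos(∠CNE) = (NC² + NE² - CE²) / (2·NC·NE)
  ∠CNE = 71.79°

Step 7: From GE = 12, GH = 5, EH = 15, by the inverse law of cosines:
  cos(∠EGH) = (GE² + GH² - EH²) / (2·GE·GH)
  ∠EGH = 117.82°

Step 8: From HE = 15, HG = 5, EG = 12, by the inverse law of cosines:
  cos(∠EHG) = (HE² + HG² - EG²) / (2·HE·HG)
  ∠EHG = 45.04°

Step 9: From NE = 9, NG = 6.16, EG = 12, by the inverse law of cosines:
  cos(∠ENG) = (NE² + NG² - EG²) / (2·NE·NG)
  ∠ENG = 103.06°

Step 10: From NE = 9, NI = 7.87, EI = 11, by the inverse law of cosines:
  cos(∠ENI) = (NE² + NI² - EI²) / (2·NE·NI)
  ∠ENI = 81.07°

Step 11: From GE = 12, GN = 6.16, EN = 9, by the inverse law of cosines:
  cos(∠EGN) = (GE² + GN² - EN²) / (2·GE·GN)
  ∠EGN = 46.94°

Step 12: From IE = 11, IN = 7.87, EN = 9, by the inverse law of cosines:
  cos(∠EIN) = (IE² + IN² - EN²) / (2·IE·IN)
  ∠EIN = 53.93°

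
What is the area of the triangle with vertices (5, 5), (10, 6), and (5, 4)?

Using the Shoelace formula for a triangle:
Area = (1/2)|x0(y1 - y2) + x1(y2 - y0) + x2(y0 - y1)|
Area = (1/2)|5(6 - 4) + 10(4 - 5) + 5(5 - 6)|
Area = (1/2)|10 + -10 + -5|
Area = (1/2)|-5|
Area = (1/2)(5)
Area = 5/2

5/2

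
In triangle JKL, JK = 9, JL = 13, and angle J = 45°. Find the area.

When two sides and the included angle are known, the area formula is (1/2)ab sin(C).
The height from one side to the opposite vertex is 13 sin(45°) = 13*sqrt(2)/2.
Area = (1/2) * 9 * 13*sqrt(2)/2 = 117*sqrt(2)/4.

117*sqrt(2)/4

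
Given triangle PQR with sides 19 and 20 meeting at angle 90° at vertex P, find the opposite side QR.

The included angle is 90°, so the triangle is right-angled at P. The opposite side QR is the hypotenuse.
By the Pythagorean theorem: QR = sqrt(19^2 + 20^2) = sqrt(761) = sqrt(761).

sqrt(761)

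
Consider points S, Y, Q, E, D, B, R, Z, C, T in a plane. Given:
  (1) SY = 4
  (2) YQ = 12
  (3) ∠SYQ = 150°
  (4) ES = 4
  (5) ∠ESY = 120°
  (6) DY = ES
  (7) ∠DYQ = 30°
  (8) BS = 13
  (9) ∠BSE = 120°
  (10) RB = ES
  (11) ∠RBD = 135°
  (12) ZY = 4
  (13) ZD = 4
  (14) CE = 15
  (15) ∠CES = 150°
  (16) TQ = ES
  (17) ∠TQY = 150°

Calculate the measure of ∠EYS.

Step 1: By the law of cosines on triangle YSE: YE² = 4² + 4² − 2·4·4·cos(120°) = 48, so YE = 4·√3.
Step 2: By the inverse law of cosines on triangle EYS: cos(∠EYS) = ((4·√3)² + 4² − 4²) / (2·4·√3·4) = 48/55.43 = 0.866, so ∠EYS = 30°.

Therefore, the measure of angle ∠EYS = 30°.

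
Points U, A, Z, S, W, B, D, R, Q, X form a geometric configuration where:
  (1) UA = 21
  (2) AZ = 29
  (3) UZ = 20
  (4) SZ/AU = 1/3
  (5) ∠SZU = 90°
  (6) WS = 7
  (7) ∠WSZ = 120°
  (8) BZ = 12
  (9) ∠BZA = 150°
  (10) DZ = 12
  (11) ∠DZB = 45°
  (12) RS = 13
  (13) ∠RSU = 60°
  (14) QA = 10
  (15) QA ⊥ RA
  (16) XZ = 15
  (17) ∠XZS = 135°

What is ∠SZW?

From the given relations: SZ = 1/3·AU = 1/3·21 = 7.
Step 1: By the law of cosines on triangle ZSW: ZW² = 7² + 7² − 2·7·7·cos(120°) = 147, so ZW = 7·√3.
Step 2: By the inverse law of cosines on triangle SZW: cos(∠SZW) = (7² + (7·√3)² − 7²) / (2·7·7·√3) = 147/169.74 = 0.866, so ∠SZW = 30°.

Therefore, the measure of angle ∠SZW = 30°.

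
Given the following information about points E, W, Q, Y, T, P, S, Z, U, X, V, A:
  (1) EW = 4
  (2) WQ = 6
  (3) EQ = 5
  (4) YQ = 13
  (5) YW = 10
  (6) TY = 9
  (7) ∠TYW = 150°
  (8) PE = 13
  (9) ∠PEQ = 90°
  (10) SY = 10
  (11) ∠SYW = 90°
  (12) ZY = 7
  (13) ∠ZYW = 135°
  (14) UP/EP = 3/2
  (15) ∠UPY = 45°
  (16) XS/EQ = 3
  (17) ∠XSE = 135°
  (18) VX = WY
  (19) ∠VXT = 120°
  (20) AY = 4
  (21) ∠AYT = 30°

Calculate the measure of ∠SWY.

Step 1: By the law of cosines on triangle WYS: WS² = 10² + 10² − 2·10·10·cos(90°) = 200, so WS = 10·√2.
Step 2: By the inverse law of cosines on triangle SWY: cos(∠SWY) = ((10·√2)² + 10² − 10²) / (2·10·√2·10) = 200/282.84 = 0.7071, so ∠SWY = 45°.

Therefore, the measure of angle ∠SWY = 45°.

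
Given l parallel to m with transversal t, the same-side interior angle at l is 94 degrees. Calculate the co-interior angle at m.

Co-interior angles (same-side interior) formed by parallel lines and a transversal are supplementary (sum to 180 degrees).
The given angle is 94 degrees.
The co-interior angle = 180 - 94 = 86 degrees.

86 degrees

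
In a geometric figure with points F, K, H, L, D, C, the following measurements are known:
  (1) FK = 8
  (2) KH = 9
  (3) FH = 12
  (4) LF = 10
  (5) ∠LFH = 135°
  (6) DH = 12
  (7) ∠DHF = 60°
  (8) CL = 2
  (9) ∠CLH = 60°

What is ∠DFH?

Step 1: By the law of cosines on triangle FHD: FD² = 12² + 12² − 2·12·12·cos(60°) = 144, so FD = 12.
Step 2: By the inverse law of cosines on triangle DFH: cos(∠DFH) = (12² + 12² − 12²) / (2·12·12) = 144/288 = 0.5, so ∠DFH = 60°.

Therefore, the measure of angle ∠DFH = 60°.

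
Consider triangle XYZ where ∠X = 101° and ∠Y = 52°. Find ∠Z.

angle Z = 180 - 101 - 52 = 27 degrees.

27 degrees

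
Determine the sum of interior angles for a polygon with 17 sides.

The sum of interior angles of an n-sided polygon is (n - 2) * 180.
For n = 17: (17 - 2) * 180 = 15 * 180 = 2700 degrees.

2700 degrees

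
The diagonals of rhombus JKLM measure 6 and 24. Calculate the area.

The diagonals of a rhombus divide it into four right triangles.
Each triangle has legs 6/ 2 = 3 and 24/2 = 12, so each has area (1/2)*3*12 = 18.
Four such triangles give total area = (d1 * d2) / 2 = 72.

72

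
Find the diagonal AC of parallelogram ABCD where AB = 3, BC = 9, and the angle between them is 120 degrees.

The diagonal of a parallelogram can be found by treating two adjacent sides and the diagonal as a triangle.
Applying the law of cosines with sides 3, 9 and included angle 120°:
d^2 = 9 + 81 - 54*cos(120°) = 117
d = 3*sqrt(13)

3*sqrt(13)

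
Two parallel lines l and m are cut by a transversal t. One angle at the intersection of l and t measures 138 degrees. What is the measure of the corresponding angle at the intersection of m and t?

Corresponding angles are equal: 138 degrees.

138 degrees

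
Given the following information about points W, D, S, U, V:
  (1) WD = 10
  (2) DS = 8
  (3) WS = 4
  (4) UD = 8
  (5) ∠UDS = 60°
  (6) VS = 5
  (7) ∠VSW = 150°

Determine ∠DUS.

Step 1: By the law of cosines on triangle UDS: US² = 8² + 8² − 2·8·8·cos(60°) = 64, so US = 8.
Step 2: By the inverse law of cosines on triangle DUS: cos(∠DUS) = (8² + 8² − 8²) / (2·8·8) = 64/128 = 0.5, so ∠DUS = 60°.

Therefore, the measure of angle ∠DUS = 60°.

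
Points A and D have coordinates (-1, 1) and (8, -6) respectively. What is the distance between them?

The horizontal distance is |8 - -1| = 9 and the vertical distance is |-6 - 1| = 7.
By the Pythagorean theorem, d = sqrt(9^2 + 7^2) = sqrt(130).

sqrt(130)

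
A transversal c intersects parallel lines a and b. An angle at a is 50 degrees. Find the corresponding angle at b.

When a transversal crosses parallel lines, angles in the same position at each intersection are called corresponding angles.
These are always equal, so the answer is 50 degrees.

50 degrees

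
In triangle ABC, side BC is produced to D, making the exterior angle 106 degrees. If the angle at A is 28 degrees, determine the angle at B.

The exterior angle theorem states that an exterior angle equals the sum of the two non-adjacent interior angles.
So 106 = 28 + angle B, which gives angle B = 106 - 28 = 78 degrees.

78 degrees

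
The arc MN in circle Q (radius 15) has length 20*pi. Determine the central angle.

Arc length L = 2πr × θ/360, so θ = 360L / (2πr).
θ = 360 × 20*pi / (2π × 15)
θ = 240°
θ = 240°

240°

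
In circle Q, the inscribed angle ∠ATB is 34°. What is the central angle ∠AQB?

The inscribed angle theorem states that a central angle is always twice any inscribed angle that subtends the same arc.
Since the inscribed angle is 34°, the central angle = 2 × 34° = 68°.

68°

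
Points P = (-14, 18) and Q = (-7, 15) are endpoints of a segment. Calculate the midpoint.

M = ((x₁ + x₂)/2, (y₁ + y₂)/2)
= ((-14 + -7)/2, (18 + 15)/2)
= (-21/2, 33/2) = (-21/2, 33/2)

(-21/2, 33/2)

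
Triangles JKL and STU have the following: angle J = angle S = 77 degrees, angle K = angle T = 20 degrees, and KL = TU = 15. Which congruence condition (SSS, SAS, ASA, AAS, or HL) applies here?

The given information provides:
angle J = angle S = 77 degrees, angle K = angle T = 20 degrees, and KL = TU = 15
This matches the AAS congruence theorem.
Two pairs of corresponding angles and a non-included side are equal (Angle-Angle-Side).

AAS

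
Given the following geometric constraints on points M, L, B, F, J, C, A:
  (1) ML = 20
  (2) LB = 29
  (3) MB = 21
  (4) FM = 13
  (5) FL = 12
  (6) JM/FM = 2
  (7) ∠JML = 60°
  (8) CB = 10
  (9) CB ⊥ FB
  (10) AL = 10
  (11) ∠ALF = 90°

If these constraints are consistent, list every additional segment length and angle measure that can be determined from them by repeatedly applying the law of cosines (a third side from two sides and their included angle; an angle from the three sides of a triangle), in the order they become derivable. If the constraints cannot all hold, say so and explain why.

The constraints are consistent. Derivable facts, in order:
After 1 step:
- FA = 2·√61
- LJ = 2·√139
- ∠BLM = 46.4°
- ∠BML = 90°
- ∠FLM = 38.62°
- ∠FML = 35.18°
- ∠LBM = 43.6°
- ∠LFM = 106.19°
After 2 steps:
- ∠AFL = 39.81°
- ∠FAL = 50.19°
- ∠JLM = 72.73°
- ∠LJM = 47.27°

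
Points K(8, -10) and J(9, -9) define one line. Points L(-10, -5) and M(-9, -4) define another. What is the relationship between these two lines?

Slope of line 1: m1 = (-9 - -10)/(9 - 8) = 1/1 = 1
Slope of line 2: m2 = (-4 - -5)/(-9 - -10) = 1/1 = 1
Since m1 = m2 = 1, the lines are parallel.

Parallel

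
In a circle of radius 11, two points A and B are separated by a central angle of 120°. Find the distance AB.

Drop a perpendicular from the center to the chord, bisecting both the chord and the central angle.
Each half-chord = r sin(θ/2) = 11 sin(60°).
The full chord = 2 × 11 × sin(60°) = 11*sqrt(3).

11*sqrt(3)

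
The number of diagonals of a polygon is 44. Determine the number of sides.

Using d = n(n - 3)/2, we solve 44 = n(n - 3)/2.
So n(n - 3) = 88.
Testing n = 11: 11 * 8 = 88 = 88. Correct.
The polygon has 11 sides.

11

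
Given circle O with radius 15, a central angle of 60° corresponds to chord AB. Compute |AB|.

Chord length = 2r sin(θ/2)
= 2 × 15 × sin(60°/2)
= 2 × 15 × sin(30°)
= 15

15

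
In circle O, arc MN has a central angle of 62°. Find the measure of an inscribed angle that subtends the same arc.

Inscribed angle = 62° / 2 = 31° (inscribed angle theorem).

31°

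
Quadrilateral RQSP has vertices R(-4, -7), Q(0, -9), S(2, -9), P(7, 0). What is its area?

Using the Shoelace formula for a quadrilateral (vertices in order):
Area = (1/2)|sum of (x_i * y_(i+1) - x_(i+1) * y_i)|
Terms: (-4*-9 - 0*-7) = 36, (0*-9 - 2*-9) = 18, (2*0 - 7*-9) = 63, (7*-7 - -4*0) = -49
Sum = 68
Area = (1/2)(68) = 34

34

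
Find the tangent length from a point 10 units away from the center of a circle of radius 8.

tangent = √(d² - r²) = √(10² - 8²) = √(100 - 64) = √36 = 6

6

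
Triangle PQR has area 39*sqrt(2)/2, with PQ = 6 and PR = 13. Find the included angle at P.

Area = (1/2) * a * b * sin(C)
sin(C) = 2 * Area / (a * b)
sin(C) = 2 * 39*sqrt(2)/2 / (6 * 13)
sin(C) = sqrt(2)/2
C = arcsin(sqrt(2)/2) = 45°
Since sin(180° - C) = sin(C), the obtuse angle 135° gives the same area, so C = 45° or C = 135°.

45° or 135°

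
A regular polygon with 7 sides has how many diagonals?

The number of diagonals in an n-gon is n(n - 3)/2.
For n = 7: 7(7 - 3)/2 = 7 × 4 / 2 = 14.

14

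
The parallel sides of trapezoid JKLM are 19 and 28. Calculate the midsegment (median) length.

The midsegment (median) of a trapezoid connects the midpoints of the non-parallel sides.
Its length is the average of the two bases: (19 + 28) / 2 = 47/2.

47/2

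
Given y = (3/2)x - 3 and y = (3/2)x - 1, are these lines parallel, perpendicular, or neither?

Slope of line 1: m1 = 3/2
Slope of line 2: m2 = 3/2
Since m1 = m2 = 3/2, the lines are parallel.

Parallel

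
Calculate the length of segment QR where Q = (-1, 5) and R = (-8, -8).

The horizontal distance is |-8 - -1| = 7 and the vertical distance is |-8 - 5| = 13.
By the Pythagorean theorem, d = sqrt(7^2 + 13^2) = sqrt(218).

sqrt(218)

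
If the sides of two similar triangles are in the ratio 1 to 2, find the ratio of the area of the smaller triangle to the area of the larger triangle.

The ratio of areas of similar triangles equals the square of the side ratio.
Side ratio = 1:2
Area ratio = (1/2)^2 = 1/4 = 1:4

1:4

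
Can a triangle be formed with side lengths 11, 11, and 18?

Check all three triangle inequalities:
11 + 11 = 22 > 18 ✓
11 + 18 = 29 > 11 ✓
11 + 18 = 29 > 11 ✓
All conditions hold, so these sides form a valid triangle.

Yes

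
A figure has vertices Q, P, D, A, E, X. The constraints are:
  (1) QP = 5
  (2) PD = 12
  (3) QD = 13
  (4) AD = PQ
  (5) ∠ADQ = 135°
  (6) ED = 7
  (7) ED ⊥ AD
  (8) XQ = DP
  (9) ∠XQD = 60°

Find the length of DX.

From the given relations: XQ = DP = 12.
Step 1: By the law of cosines on triangle DQX: DX² = 13² + 12² − 2·13·12·cos(60°) = 157, so DX = √157.

Therefore, the length of DX = √157.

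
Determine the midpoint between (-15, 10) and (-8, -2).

M = ((x₁ + x₂)/2, (y₁ + y₂)/2)
= ((-15 + -8)/2, (10 + -2)/2)
= (-23/2, 8/2) = (-23/2, 4)

(-23/2, 4)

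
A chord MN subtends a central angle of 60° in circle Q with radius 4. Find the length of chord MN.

Chord = 2(4) sin(30°) = 4

4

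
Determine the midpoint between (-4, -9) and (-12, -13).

The midpoint is the average of the coordinates:
x: (-4 + -12)/2 = -8
y: (-9 + -13)/2 = -11
Midpoint = (-8, -11)

(-8, -11)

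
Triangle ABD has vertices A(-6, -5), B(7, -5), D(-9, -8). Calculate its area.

The Shoelace formula computes the area from vertex coordinates by summing cross products.
For vertices (-6,-5), (7,-5), (-9,-8):
Signed sum = -6*-5 - 7*-5 + 7*-8 - -9*-5 + -9*-5 - -6*-8
= 65 + -101 + -3 = -39
Area = (1/2)|-39| = 39/2.

39/2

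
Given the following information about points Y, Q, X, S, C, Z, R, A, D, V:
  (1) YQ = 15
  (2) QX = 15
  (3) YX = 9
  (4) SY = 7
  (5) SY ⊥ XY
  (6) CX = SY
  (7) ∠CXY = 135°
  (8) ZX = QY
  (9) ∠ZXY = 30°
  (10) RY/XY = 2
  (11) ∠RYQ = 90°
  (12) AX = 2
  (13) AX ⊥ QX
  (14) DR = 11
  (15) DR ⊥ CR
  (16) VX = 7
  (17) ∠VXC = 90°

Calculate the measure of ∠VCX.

From the given relations: CX = SY = 7.
Step 1: By the law of cosines on triangle CXV: CV² = 7² + 7² − 2·7·7·cos(90°) = 98, so CV = 7·√2.
Step 2: By the inverse law of cosines on triangle VCX: cos(∠VCX) = ((7·√2)² + 7² − 7²) / (2·7·√2·7) = 98/138.59 = 0.7071, so ∠VCX = 45°.

Therefore, the measure of angle ∠VCX = 45°.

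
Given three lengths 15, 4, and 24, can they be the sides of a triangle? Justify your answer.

The longest side is 24. The other two sides sum to 4 + 15 = 19.
Since 19 ≤ 24, the two shorter sides cannot reach around to close the triangle.

No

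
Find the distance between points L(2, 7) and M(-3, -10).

d = sqrt((-5)^2 + (-17)^2) = sqrt(314)

sqrt(314)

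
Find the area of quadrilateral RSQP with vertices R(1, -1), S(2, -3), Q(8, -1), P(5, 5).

Using the Shoelace formula for a quadrilateral (vertices in order):
Area = (1/2)|sum of (x_i * y_(i+1) - x_(i+1) * y_i)|
Terms: (1*-3 - 2*-1) = -1, (2*-1 - 8*-3) = 22, (8*5 - 5*-1) = 45, (5*-1 - 1*5) = -10
Sum = 56
Area = (1/2)(56) = 28

28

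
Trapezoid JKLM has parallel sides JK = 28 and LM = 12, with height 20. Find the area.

Area of a trapezoid = (base1 + base2) * height / 2
Area = (28 + 12) * 20 / 2
Area = 40 * 20 / 2
Area = 800 / 2
Area = 400

400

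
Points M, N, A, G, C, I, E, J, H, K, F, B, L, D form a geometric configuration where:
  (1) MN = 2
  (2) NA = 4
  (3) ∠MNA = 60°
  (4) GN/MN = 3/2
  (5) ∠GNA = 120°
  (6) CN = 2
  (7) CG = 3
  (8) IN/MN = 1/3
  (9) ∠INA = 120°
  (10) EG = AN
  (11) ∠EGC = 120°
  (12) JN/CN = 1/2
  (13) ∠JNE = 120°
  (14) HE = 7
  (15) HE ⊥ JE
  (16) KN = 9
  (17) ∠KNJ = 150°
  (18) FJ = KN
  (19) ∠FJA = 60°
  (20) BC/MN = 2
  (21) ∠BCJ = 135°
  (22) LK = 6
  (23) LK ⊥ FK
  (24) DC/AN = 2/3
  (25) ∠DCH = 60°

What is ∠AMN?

Step 1: By the law of cosines on triangle MNA: MA² = 2² + 4² − 2·2·4·cos(60°) = 12, so MA = 2·√3.
Step 2: By the inverse law of cosines on triangle AMN: cos(∠AMN) = ((2·√3)² + 2² − 4²) / (2·2·√3·2) = 0/13.86 = 0, so ∠AMN = 90°.

Therefore, the measure of angle ∠AMN = 90°.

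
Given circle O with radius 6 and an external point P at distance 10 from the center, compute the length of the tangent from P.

Let T be the point of tangency. Then OT ⊥ PT (radius ⊥ tangent).
In right triangle OTP: OP² = OT² + PT²
10² = 6² + PT²
PT² = 64, PT = 8

8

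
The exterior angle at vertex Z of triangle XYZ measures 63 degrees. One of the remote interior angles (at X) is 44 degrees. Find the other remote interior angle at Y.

angle Y = 63 - 44 = 19 degrees (exterior angle theorem).

19 degrees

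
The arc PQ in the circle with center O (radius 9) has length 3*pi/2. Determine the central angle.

The full circumference is 2πr = 18*pi.
The arc is 3*pi/2 / 18*pi = 1/12 of the full circle.
So the central angle = 1/12 × 360° = 30°.

30°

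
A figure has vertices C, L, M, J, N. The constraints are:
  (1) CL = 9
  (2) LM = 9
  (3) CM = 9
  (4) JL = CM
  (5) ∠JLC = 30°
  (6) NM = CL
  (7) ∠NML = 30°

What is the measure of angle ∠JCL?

From the given relations: JL = CM = 9.
Step 1: By the law of cosines on triangle CLJ: CJ² = 9² + 9² − 2·9·9·cos(30°) = 21.7, so CJ ≈ 4.66.
Step 2: By the inverse law of cosines on triangle JCL: cos(∠JCL) = (4.66² + 9² − 9²) / (2·4.66·9) = 21.7/83.86 = 0.2588, so ∠JCL = 75°.

Therefore, the measure of angle ∠JCL = 75°.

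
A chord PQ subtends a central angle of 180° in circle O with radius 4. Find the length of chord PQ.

Chord = 2(4) sin(90°) = 8

8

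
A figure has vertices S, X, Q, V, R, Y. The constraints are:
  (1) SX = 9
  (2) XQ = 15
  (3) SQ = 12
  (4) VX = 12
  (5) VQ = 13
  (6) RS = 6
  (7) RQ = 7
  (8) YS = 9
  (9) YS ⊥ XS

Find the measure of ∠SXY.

Step 1: By the law of cosines on triangle XSY: XY² = 9² + 9² − 2·9·9·cos(90°) = 162, so XY = 9·√2.
Step 2: By the inverse law of cosines on triangle SXY: cos(∠SXY) = (9² + (9·√2)² − 9²) / (2·9·9·√2) = 162/229.1 = 0.7071, so ∠SXY = 45°.

Therefore, the measure of angle ∠SXY = 45°.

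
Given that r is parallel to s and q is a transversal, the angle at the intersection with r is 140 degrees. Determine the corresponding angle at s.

Corresponding angles are equal: 140 degrees.

140 degrees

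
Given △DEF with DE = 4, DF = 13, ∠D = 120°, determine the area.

Area = (1/2) * DE * DF * sin(D)
Area = (1/2) * 4 * 13 * sin(120°)
Area = (1/2) * 4 * 13 * sqrt(3)/2
Area = 13*sqrt(3)

13*sqrt(3)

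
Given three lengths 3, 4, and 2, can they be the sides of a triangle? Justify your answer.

Check all three triangle inequalities:
3 + 4 = 7 > 2 ✓
3 + 2 = 5 > 4 ✓
4 + 2 = 6 > 3 ✓
All conditions hold, so these sides form a valid triangle.

Yes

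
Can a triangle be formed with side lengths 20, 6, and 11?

No.
The triangle inequality is violated: 6 + 11 = 17 ≤ 20.
These lengths cannot form a triangle.

No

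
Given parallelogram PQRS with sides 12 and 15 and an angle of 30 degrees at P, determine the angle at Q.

In a parallelogram, consecutive angles are supplementary (sum to 180°).
angle Q = 180 - angle P
angle Q = 180 - 30
angle Q = 150 degrees

150 degrees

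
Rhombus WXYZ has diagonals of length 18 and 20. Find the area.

Area of a rhombus = (d1 * d2) / 2
Area = (18 * 20) / 2
Area = 360 / 2
Area = 180

180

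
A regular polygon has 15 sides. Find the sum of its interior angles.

The sum of interior angles of an n-sided polygon is (n - 2) * 180.
For n = 15: (15 - 2) * 180 = 13 * 180 = 2340 degrees.

2340 degrees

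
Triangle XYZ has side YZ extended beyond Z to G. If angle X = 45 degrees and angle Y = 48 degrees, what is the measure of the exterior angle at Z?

The interior angle at Z is 180 - 45 - 48 = 87 degrees.
The exterior angle and interior angle at Z are supplementary:
Exterior angle = 180 - 87 = 93 degrees.

93 degrees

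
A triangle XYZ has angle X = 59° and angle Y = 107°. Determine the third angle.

The interior angles sum to 180°: angle Z = 180 - 59 - 107 = 14°.
The triangle is obtuse (angles 59°, 107°, 14°).

14 degrees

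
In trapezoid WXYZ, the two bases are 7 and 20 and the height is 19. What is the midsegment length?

midsegment = (7 + 20) / 2 = 27 / 2 = 27/2

27/2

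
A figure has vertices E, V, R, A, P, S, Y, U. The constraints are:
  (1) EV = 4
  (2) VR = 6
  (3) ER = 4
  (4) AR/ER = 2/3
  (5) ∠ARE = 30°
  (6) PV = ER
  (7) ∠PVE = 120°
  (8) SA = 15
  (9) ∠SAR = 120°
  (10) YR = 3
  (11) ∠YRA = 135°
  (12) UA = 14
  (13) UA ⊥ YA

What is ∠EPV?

From the given relations: PV = ER = 4.
Step 1: By the law of cosines on triangle PVE: PE² = 4² + 4² − 2·4·4·cos(120°) = 48, so PE = 4·√3.
Step 2: By the inverse law of cosines on triangle EPV: cos(∠EPV) = ((4·√3)² + 4² − 4²) / (2·4·√3·4) = 48/55.43 = 0.866, so ∠EPV = 30°.

Therefore, the measure of angle ∠EPV = 30°.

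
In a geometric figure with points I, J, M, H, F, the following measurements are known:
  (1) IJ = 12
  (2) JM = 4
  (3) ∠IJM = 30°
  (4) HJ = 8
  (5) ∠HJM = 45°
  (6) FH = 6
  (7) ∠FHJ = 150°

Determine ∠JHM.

Step 1: By the law of cosines on triangle HJM: HM² = 8² + 4² − 2·8·4·cos(45°) = 34.75, so HM ≈ 5.89.
Step 2: By the inverse law of cosines on triangle JHM: cos(∠JHM) = (8² + 5.89² − 4²) / (2·8·5.89) = 82.75/94.31 = 0.8774, so ∠JHM = 28.68°.

Therefore, the measure of angle ∠JHM = 28.68°.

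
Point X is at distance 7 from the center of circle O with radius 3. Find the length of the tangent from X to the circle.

The tangent, radius, and line from the external point to the center form a right triangle.
The right angle is where the tangent meets the radius.
By the Pythagorean theorem: tangent² + 3² = 7²
tangent² = 49 - 9 = 40
tangent = 2*sqrt(10)

2*sqrt(10)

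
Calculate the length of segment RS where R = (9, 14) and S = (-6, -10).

d = sqrt((-6 - 9)^2 + (-10 - 14)^2)
d = sqrt(-15^2 + -24^2)
d = sqrt(225 + 576)
d = sqrt(801) = 3*sqrt(89)

3*sqrt(89)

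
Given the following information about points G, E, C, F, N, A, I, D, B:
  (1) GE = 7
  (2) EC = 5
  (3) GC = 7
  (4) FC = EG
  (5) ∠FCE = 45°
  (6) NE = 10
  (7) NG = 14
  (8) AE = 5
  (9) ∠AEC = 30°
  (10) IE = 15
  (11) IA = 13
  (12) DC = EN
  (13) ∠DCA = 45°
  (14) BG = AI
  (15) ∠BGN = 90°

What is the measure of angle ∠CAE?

Step 1: By the law of cosines on triangle AEC: AC² = 5² + 5² − 2·5·5·cos(30°) = 6.7, so AC ≈ 2.59.
Step 2: By the inverse law of cosines on triangle CAE: cos(∠CAE) = (2.59² + 5² − 5²) / (2·2.59·5) = 6.7/25.88 = 0.2588, so ∠CAE = 75°.

Therefore, the measure of angle ∠CAE = 75°.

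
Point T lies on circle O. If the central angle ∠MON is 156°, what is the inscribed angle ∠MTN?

Inscribed angle = 156° / 2 = 78° (inscribed angle theorem).

78°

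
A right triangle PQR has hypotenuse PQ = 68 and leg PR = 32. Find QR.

Rearranging the Pythagorean theorem to solve for the unknown leg:
leg^2 = hypotenuse^2 - known_leg^2 = 4624 - 1024 = 3600
leg = sqrt(3600) = 60.

60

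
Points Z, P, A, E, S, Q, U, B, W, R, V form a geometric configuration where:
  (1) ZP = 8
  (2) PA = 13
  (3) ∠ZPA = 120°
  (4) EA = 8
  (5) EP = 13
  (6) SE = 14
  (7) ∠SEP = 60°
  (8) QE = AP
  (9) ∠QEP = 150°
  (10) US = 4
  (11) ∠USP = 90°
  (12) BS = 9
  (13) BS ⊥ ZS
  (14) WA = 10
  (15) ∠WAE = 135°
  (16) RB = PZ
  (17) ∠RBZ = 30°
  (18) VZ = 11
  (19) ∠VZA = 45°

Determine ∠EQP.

From the given relations: QE = AP = 13.
Step 1: By the law of cosines on triangle QEP: QP² = 13² + 13² − 2·13·13·cos(150°) = 630.72, so QP ≈ 25.11.
Step 2: By the inverse law of cosines on triangle EQP: cos(∠EQP) = (13² + 25.11² − 13²) / (2·13·25.11) = 630.72/652.97 = 0.9659, so ∠EQP = 15°.

Therefore, the measure of angle ∠EQP = 15°.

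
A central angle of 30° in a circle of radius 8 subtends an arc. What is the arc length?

Arc length = 2π(8)(1/12) = 4*pi/3

4*pi/3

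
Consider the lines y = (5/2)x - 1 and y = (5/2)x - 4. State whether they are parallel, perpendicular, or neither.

Slope of line 1: m1 = 5/2
Slope of line 2: m2 = 5/2
m1 = m2, so the lines are parallel.

Parallel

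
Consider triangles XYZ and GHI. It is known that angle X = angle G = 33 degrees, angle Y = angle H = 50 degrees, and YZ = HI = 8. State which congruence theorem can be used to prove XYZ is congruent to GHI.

The given information provides:
angle X = angle G = 33 degrees, angle Y = angle H = 50 degrees, and YZ = HI = 8
This matches the AAS congruence theorem.
Two pairs of corresponding angles and a non-included side are equal (Angle-Angle-Side).

AAS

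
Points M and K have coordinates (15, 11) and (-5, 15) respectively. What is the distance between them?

d = sqrt((-5 - 15)^2 + (15 - 11)^2)
d = sqrt(-20^2 + 4^2)
d = sqrt(400 + 16)
d = sqrt(416) = 4*sqrt(26)

4*sqrt(26)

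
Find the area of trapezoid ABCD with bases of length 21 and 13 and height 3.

Area = (21 + 13) * 3 / 2 = 102 / 2 = 51

51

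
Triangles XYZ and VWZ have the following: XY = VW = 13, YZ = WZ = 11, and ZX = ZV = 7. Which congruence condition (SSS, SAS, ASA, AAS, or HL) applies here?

Consider the given information: XY = VW = 13, YZ = WZ = 11, and ZX = ZV = 7
This is not SAS or HL: SAS requires two sides and the included angle between them. HL only applies to right triangles with matching hypotenuse and leg.
The correct criterion is SSS. All three pairs of corresponding sides are equal (Side-Side-Side).

SSS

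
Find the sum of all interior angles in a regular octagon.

The sum of interior angles of an n-sided polygon is (n - 2) * 180.
For n = 8: (8 - 2) * 180 = 6 * 180 = 1080 degrees.

1080 degrees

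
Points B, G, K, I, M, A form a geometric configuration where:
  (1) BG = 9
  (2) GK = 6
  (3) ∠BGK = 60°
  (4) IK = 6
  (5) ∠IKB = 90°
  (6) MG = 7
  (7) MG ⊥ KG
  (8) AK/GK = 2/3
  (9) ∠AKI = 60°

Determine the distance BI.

Step 1: By the law of cosines on triangle BGK: BK² = 9² + 6² − 2·9·6·cos(60°) = 63, so BK = 3·√7.
Step 2: By the law of cosines on triangle BKI: BI² = (3·√7)² + 6² − 2·3·√7·6·cos(90°) = 99, so BI = 3·√11.

Therefore, the length of BI = 3·√11.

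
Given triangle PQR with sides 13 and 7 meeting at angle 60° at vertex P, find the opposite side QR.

By the law of cosines: QR^2 = PQ^2 + PR^2 - 2*PQ*PR*cos(P)
QR^2 = 13^2 + 7^2 - 2*13*7*cos(60°)
QR^2 = 169 + 49 - 182*(1/2)
QR^2 = 127
QR = sqrt(127)

sqrt(127)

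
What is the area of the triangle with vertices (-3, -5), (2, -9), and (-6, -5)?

The Shoelace formula computes the area from vertex coordinates by summing cross products.
For vertices (-3,-5), (2,-9), (-6,-5):
Signed sum = -3*-9 - 2*-5 + 2*-5 - -6*-9 + -6*-5 - -3*-5
= 37 + -64 + 15 = -12
Area = (1/2)|-12| = 6.

6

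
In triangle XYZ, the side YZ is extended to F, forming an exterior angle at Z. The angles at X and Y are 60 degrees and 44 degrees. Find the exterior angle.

Exterior angle = 60 + 44 = 104 degrees (exterior angle theorem).

104 degrees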